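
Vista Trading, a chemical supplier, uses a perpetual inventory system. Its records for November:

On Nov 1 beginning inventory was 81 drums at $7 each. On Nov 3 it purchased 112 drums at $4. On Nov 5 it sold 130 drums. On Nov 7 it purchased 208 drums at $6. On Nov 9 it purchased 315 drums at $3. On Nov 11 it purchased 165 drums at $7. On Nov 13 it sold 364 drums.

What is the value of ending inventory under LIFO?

Nov 5, 130 sold [LIFO — newest first]: 112 @ $4 + 18 @ $7 = $574
Nov 13, 364 sold [LIFO — newest first]: 165 @ $7 + 199 @ $3 = $1,752
Total COGS = $574 + $1,752 = $2,326
Ending inventory: 63 @ $7 + 208 @ $6 + 116 @ $3 = $2,037

Ending inventory = $2,037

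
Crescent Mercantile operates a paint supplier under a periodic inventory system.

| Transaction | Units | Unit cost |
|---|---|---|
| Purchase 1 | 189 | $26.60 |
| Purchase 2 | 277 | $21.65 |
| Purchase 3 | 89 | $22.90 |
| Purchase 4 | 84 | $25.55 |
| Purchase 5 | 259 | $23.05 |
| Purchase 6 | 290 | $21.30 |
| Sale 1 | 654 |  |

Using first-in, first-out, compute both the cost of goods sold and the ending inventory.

Sale 1 (654) [FIFO — oldest first]: 189 @ $26.60 + 277 @ $21.65 + 89 @ $22.90 + 84 @ $25.55 + 15 @ $23.05 = $15,554.50
Ending inventory: 244 @ $23.05 + 290 @ $21.30 = $11,801.20

COGS = $15,554.50; ending inventory = $11,801.20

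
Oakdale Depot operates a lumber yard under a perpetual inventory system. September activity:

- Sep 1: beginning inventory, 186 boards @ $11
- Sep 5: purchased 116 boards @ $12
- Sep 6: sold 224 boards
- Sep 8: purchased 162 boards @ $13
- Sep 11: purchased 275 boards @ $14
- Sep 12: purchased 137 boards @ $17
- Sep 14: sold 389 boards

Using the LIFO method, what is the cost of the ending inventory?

Sep 6, 224 sold [LIFO — newest first]: 116 @ $12 + 108 @ $11 = $2,580
Sep 14, 389 sold [LIFO — newest first]: 137 @ $17 + 252 @ $14 = $5,857
Total COGS = $2,580 + $5,857 = $8,437
Ending inventory: 78 @ $11 + 162 @ $13 + 23 @ $14 = $3,286

Ending inventory = $3,286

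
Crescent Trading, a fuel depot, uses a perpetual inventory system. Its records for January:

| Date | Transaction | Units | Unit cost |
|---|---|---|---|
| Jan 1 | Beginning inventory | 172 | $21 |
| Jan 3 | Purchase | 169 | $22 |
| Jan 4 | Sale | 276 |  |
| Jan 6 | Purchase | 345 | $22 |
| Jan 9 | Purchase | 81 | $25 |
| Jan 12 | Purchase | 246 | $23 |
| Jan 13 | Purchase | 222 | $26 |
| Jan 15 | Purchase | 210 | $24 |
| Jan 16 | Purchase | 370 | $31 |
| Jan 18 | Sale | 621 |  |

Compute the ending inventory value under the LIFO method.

Ending inventory = $21,344

Jan 4, 276 sold [LIFO — newest first]: 169 @ $22 + 107 @ $21 = $5,965
Jan 18, 621 sold [LIFO — newest first]: 370 @ $31 + 210 @ $24 + 41 @ $26 = $17,576
Total COGS = $5,965 + $17,576 = $23,541
Ending inventory: 65 @ $21 + 345 @ $22 + 81 @ $25 + 246 @ $23 + 181 @ $26 = $21,344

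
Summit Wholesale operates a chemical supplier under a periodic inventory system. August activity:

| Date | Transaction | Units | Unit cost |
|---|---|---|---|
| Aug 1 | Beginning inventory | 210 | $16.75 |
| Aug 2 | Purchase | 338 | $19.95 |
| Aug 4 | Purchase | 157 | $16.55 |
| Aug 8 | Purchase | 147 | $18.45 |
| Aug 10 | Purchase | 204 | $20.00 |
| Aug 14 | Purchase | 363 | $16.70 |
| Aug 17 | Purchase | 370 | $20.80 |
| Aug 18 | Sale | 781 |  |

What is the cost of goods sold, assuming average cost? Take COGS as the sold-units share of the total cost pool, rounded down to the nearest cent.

COGS = $14,585.01

Aug 18, sell 781: 781/1789 × $33,409.20 → $14,585.01
Ending inventory (cost pool remaining) = $18,824.19
Check: goods available $33,409.20 = COGS $14,585.01 + ending $18,824.19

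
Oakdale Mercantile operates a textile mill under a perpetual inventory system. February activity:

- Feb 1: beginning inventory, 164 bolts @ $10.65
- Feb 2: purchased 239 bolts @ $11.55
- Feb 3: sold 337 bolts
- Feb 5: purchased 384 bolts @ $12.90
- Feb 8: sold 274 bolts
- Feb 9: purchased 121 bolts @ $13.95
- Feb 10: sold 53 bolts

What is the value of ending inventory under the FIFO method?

Ending inventory = $3,274.65

Feb 3, 337 sold [FIFO — oldest first]: 164 @ $10.65 + 173 @ $11.55 = $3,744.75
Feb 8, 274 sold [FIFO — oldest first]: 66 @ $11.55 + 208 @ $12.90 = $3,445.50
Feb 10, 53 sold [FIFO — oldest first]: 53 @ $12.90 = $683.70
Total COGS = $3,744.75 + $3,445.50 + $683.70 = $7,873.95
Ending inventory: 123 @ $12.90 + 121 @ $13.95 = $3,274.65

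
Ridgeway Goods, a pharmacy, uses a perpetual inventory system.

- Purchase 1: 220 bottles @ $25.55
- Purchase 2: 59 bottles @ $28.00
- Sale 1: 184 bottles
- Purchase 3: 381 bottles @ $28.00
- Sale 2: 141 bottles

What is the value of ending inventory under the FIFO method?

Sale 1 (184) [FIFO — oldest first]: 184 @ $25.55 = $4,701.20
Sale 2 (141) [FIFO — oldest first]: 36 @ $25.55 + 59 @ $28.00 + 46 @ $28.00 = $3,859.80
Total COGS = $4,701.20 + $3,859.80 = $8,561.00
Ending inventory: 335 @ $28.00 = $9,380.00

Ending inventory = $9,380.00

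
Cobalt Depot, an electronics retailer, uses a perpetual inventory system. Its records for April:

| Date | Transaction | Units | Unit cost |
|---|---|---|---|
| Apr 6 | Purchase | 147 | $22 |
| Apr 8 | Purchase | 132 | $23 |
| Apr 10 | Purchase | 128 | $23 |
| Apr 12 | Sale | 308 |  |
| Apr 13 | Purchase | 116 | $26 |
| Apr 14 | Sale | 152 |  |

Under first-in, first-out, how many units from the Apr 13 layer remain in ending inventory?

Apr 12, 308 sold [FIFO — oldest first]: 147 @ $22 + 132 @ $23 + 29 @ $23 = $6,937
Apr 14, 152 sold [FIFO — oldest first]: 99 @ $23 + 53 @ $26 = $3,655
Total COGS = $6,937 + $3,655 = $10,592
Ending inventory: 63 @ $26 = $1,638

63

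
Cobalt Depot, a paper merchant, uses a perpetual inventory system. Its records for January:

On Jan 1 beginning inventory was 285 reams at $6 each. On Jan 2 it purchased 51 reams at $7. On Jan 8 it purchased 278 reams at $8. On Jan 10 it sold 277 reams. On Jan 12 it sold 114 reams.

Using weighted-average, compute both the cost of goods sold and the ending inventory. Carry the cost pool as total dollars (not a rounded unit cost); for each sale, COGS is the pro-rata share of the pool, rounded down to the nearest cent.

After Jan 1: 285 on hand, pool $1,710.00 (≈ $6.0000 each)
After Jan 2: 336 on hand, pool $2,067.00 (≈ $6.1518 each)
After Jan 8: 614 on hand, pool $4,291.00 (≈ $6.9886 each)
Jan 10, sell 277: 277/614 × $4,291.00 → $1,935.84
Jan 12, sell 114: 114/337 × $2,355.16 → $796.70
Total COGS = $1,935.84 + $796.70 = $2,732.54
Ending inventory (cost pool remaining) = $1,558.46
Check: goods available $4,291.00 = COGS $2,732.54 + ending $1,558.46

COGS = $2,732.54; ending inventory = $1,558.46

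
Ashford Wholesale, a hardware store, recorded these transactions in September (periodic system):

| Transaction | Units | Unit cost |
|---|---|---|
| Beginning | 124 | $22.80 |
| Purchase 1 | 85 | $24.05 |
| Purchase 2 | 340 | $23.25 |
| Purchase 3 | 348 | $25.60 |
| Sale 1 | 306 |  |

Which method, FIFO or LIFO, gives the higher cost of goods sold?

LIFO

FIFO COGS: 124 @ $22.80 + 85 @ $24.05 + 97 @ $23.25 = $7,126.70
LIFO COGS: 306 @ $25.60 = $7,833.60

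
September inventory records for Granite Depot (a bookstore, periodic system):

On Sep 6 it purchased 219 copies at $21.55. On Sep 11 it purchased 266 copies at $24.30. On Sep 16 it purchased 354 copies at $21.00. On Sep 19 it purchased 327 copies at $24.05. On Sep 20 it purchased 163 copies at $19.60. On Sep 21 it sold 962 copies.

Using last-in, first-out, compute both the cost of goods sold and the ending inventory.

COGS = $21,360.55; ending inventory = $8,315.85

Sep 21, 962 sold [LIFO — newest first]: 163 @ $19.60 + 327 @ $24.05 + 354 @ $21.00 + 118 @ $24.30 = $21,360.55
Ending inventory: 219 @ $21.55 + 148 @ $24.30 = $8,315.85
Check: goods available $29,676.40 = COGS $21,360.55 + ending $8,315.85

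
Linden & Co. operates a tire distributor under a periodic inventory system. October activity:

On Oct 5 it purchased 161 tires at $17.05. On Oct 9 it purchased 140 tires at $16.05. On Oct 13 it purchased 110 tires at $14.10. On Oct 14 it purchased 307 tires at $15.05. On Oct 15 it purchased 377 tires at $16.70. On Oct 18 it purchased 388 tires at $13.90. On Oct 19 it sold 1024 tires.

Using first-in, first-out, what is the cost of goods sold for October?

COGS = $16,273.60

Oct 19, 1024 sold [FIFO — oldest first]: 161 @ $17.05 + 140 @ $16.05 + 110 @ $14.10 + 307 @ $15.05 + 306 @ $16.70 = $16,273.60
Ending inventory: 71 @ $16.70 + 388 @ $13.90 = $6,578.90
Check: goods available $22,852.50 = COGS $16,273.60 + ending $6,578.90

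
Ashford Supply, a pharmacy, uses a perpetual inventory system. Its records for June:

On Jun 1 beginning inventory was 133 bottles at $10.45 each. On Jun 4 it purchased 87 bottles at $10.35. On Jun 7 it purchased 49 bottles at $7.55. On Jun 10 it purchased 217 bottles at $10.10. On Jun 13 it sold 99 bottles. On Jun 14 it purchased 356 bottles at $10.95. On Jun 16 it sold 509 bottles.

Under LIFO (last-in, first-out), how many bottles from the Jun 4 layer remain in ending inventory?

Jun 13, 99 sold [LIFO — newest first]: 99 @ $10.10 = $999.90
Jun 16, 509 sold [LIFO — newest first]: 356 @ $10.95 + 118 @ $10.10 + 35 @ $7.55 = $5,354.25
Total COGS = $999.90 + $5,354.25 = $6,354.15
Ending inventory: 133 @ $10.45 + 87 @ $10.35 + 14 @ $7.55 = $2,396.00

87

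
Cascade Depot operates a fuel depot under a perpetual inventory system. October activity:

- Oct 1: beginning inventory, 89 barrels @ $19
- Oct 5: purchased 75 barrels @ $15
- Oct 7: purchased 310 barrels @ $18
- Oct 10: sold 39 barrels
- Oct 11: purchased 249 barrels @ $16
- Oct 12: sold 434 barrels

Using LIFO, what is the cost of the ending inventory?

Oct 10, 39 sold [LIFO — newest first]: 39 @ $18 = $702
Oct 12, 434 sold [LIFO — newest first]: 249 @ $16 + 185 @ $18 = $7,314
Total COGS = $702 + $7,314 = $8,016
Ending inventory: 89 @ $19 + 75 @ $15 + 86 @ $18 = $4,364

Ending inventory = $4,364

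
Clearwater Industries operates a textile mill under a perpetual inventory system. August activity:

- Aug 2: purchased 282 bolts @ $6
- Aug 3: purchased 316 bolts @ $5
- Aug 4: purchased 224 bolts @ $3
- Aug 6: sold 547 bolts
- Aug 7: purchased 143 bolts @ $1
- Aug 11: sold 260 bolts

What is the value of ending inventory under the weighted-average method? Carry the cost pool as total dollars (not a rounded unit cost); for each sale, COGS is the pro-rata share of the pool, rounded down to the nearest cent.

Ending inventory = $552.80

After Aug 2: 282 on hand, pool $1,692.00 (≈ $6.0000 each)
After Aug 3: 598 on hand, pool $3,272.00 (≈ $5.4716 each)
After Aug 4: 822 on hand, pool $3,944.00 (≈ $4.7981 each)
Aug 6, sell 547: 547/822 × $3,944.00 → $2,624.53
After Aug 7: 418 on hand, pool $1,462.47 (≈ $3.4987 each)
Aug 11, sell 260: 260/418 × $1,462.47 → $909.67
Total COGS = $2,624.53 + $909.67 = $3,534.20
Ending inventory (cost pool remaining) = $552.80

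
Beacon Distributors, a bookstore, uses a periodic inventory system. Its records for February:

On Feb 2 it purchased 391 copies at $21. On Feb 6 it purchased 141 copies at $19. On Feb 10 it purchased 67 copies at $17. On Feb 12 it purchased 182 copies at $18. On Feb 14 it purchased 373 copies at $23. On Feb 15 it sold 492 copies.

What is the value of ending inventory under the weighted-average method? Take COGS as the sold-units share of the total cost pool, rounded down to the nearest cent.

Ending inventory = $13,701.23

Feb 15, sell 492: 492/1154 × $23,884.00 → $10,182.77
Ending inventory (cost pool remaining) = $13,701.23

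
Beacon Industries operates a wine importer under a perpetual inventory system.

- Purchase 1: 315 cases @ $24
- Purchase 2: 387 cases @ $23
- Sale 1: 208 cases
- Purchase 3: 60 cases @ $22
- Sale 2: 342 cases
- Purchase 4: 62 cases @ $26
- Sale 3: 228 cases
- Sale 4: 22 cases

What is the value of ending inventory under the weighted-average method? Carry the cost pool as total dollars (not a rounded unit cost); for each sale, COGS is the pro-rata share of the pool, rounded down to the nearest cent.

Ending inventory = $573.72

After Purchase 1: 315 on hand, pool $7,560.00 (≈ $24.0000 each)
After Purchase 2: 702 on hand, pool $16,461.00 (≈ $23.4487 each)
Sale 1, sell 208: 208/702 × $16,461.00 → $4,877.33
After Purchase 3: 554 on hand, pool $12,903.67 (≈ $23.2918 each)
Sale 2, sell 342: 342/554 × $12,903.67 → $7,965.80
After Purchase 4: 274 on hand, pool $6,549.87 (≈ $23.9046 each)
Sale 3, sell 228: 228/274 × $6,549.87 → $5,450.25
Sale 4, sell 22: 22/46 × $1,099.62 → $525.90
Total COGS = $4,877.33 + $7,965.80 + $5,450.25 + $525.90 = $18,819.28
Ending inventory (cost pool remaining) = $573.72
Check: goods available $19,393.00 = COGS $18,819.28 + ending $573.72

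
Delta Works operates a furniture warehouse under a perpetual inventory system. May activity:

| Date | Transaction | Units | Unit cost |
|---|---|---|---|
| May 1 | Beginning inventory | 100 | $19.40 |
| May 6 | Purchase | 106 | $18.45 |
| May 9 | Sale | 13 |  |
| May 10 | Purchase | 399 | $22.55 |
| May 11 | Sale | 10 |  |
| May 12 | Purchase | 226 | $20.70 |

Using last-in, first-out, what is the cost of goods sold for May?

May 9, 13 sold [LIFO — newest first]: 13 @ $18.45 = $239.85
May 11, 10 sold [LIFO — newest first]: 10 @ $22.55 = $225.50
Total COGS = $239.85 + $225.50 = $465.35
Ending inventory: 100 @ $19.40 + 93 @ $18.45 + 389 @ $22.55 + 226 @ $20.70 = $17,106.00
Check: goods available $17,571.35 = COGS $465.35 + ending $17,106.00

COGS = $465.35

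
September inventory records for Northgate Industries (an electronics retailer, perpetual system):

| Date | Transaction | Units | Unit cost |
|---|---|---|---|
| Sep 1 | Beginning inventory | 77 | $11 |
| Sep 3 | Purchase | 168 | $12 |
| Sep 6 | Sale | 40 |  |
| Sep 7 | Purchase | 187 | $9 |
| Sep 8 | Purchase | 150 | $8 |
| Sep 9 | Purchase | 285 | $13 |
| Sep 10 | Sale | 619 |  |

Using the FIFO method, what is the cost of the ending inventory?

Sep 6, 40 sold [FIFO — oldest first]: 40 @ $11 = $440
Sep 10, 619 sold [FIFO — oldest first]: 37 @ $11 + 168 @ $12 + 187 @ $9 + 150 @ $8 + 77 @ $13 = $6,307
Total COGS = $440 + $6,307 = $6,747
Ending inventory: 208 @ $13 = $2,704

Ending inventory = $2,704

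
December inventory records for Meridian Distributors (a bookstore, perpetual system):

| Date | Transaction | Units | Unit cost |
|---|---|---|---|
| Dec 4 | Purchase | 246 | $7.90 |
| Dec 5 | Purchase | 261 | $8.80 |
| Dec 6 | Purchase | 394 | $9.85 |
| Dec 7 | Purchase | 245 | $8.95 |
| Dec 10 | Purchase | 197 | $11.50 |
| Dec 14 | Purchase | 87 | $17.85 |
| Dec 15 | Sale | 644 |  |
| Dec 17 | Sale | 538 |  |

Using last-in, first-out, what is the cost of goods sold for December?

Dec 15, 644 sold [LIFO — newest first]: 87 @ $17.85 + 197 @ $11.50 + 245 @ $8.95 + 115 @ $9.85 = $7,143.95
Dec 17, 538 sold [LIFO — newest first]: 279 @ $9.85 + 259 @ $8.80 = $5,027.35
Total COGS = $7,143.95 + $5,027.35 = $12,171.30
Ending inventory: 246 @ $7.90 + 2 @ $8.80 = $1,961.00
Check: goods available $14,132.30 = COGS $12,171.30 + ending $1,961.00

COGS = $12,171.30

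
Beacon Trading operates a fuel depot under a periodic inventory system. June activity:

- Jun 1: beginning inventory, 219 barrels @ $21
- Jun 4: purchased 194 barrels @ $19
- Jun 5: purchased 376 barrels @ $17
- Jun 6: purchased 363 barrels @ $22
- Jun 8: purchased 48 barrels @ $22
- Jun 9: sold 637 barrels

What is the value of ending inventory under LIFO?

Jun 9, 637 sold [LIFO — newest first]: 48 @ $22 + 363 @ $22 + 226 @ $17 = $12,884
Ending inventory: 219 @ $21 + 194 @ $19 + 150 @ $17 = $10,835
Check: goods available $23,719 = COGS $12,884 + ending $10,835

Ending inventory = $10,835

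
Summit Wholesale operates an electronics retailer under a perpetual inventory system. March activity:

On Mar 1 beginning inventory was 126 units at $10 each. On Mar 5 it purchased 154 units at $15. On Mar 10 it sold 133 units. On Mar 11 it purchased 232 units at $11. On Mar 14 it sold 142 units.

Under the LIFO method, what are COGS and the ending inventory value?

Mar 10, 133 sold [LIFO — newest first]: 133 @ $15 = $1,995
Mar 14, 142 sold [LIFO — newest first]: 142 @ $11 = $1,562
Total COGS = $1,995 + $1,562 = $3,557
Ending inventory: 126 @ $10 + 21 @ $15 + 90 @ $11 = $2,565

COGS = $3,557; ending inventory = $2,565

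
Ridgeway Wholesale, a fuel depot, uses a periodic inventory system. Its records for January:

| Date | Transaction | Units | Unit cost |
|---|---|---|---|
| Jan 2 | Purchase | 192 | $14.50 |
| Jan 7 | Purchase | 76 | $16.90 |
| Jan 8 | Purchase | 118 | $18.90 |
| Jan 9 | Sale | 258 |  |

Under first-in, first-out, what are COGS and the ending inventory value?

Jan 9, 258 sold [FIFO — oldest first]: 192 @ $14.50 + 66 @ $16.90 = $3,899.40
Ending inventory: 10 @ $16.90 + 118 @ $18.90 = $2,399.20

COGS = $3,899.40; ending inventory = $2,399.20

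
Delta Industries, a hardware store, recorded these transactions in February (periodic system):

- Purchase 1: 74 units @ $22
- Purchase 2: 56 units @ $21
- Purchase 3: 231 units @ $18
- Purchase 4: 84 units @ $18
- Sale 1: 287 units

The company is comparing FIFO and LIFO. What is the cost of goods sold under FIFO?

FIFO COGS: 74 @ $22 + 56 @ $21 + 157 @ $18 = $5,630
LIFO COGS: 84 @ $18 + 203 @ $18 = $5,166

COGS = $5,630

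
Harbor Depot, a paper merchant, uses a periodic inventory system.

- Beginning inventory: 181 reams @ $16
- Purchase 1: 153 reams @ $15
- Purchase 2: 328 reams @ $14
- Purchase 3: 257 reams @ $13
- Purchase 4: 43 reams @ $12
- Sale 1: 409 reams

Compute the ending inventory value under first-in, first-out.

Ending inventory = $7,399

Sale 1 (409) [FIFO — oldest first]: 181 @ $16 + 153 @ $15 + 75 @ $14 = $6,241
Ending inventory: 253 @ $14 + 257 @ $13 + 43 @ $12 = $7,399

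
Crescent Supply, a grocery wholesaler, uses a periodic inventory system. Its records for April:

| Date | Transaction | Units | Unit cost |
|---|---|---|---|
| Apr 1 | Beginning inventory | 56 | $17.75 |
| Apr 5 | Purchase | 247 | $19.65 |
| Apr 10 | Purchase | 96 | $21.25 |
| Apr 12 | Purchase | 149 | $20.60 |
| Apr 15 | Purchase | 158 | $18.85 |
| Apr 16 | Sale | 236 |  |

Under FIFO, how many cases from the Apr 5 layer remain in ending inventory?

Apr 16, 236 sold [FIFO — oldest first]: 56 @ $17.75 + 180 @ $19.65 = $4,531.00
Ending inventory: 67 @ $19.65 + 96 @ $21.25 + 149 @ $20.60 + 158 @ $18.85 = $9,404.25

67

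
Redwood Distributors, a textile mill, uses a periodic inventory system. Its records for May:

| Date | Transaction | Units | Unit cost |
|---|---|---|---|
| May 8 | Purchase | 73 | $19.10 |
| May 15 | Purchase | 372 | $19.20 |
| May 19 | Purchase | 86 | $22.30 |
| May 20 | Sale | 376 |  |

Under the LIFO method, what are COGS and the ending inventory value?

COGS = $7,485.80; ending inventory = $2,968.70

May 20, 376 sold [LIFO — newest first]: 86 @ $22.30 + 290 @ $19.20 = $7,485.80
Ending inventory: 73 @ $19.10 + 82 @ $19.20 = $2,968.70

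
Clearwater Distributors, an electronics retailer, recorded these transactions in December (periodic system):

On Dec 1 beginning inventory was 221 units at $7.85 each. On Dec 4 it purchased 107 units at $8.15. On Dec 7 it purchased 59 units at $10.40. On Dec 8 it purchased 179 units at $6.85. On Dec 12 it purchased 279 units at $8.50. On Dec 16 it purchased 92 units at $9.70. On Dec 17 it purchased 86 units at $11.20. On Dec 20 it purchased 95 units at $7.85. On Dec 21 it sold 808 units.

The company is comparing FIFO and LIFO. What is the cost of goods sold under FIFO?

FIFO COGS: 221 @ $7.85 + 107 @ $8.15 + 59 @ $10.40 + 179 @ $6.85 + 242 @ $8.50 = $6,503.65
LIFO COGS: 95 @ $7.85 + 86 @ $11.20 + 92 @ $9.70 + 279 @ $8.50 + 179 @ $6.85 + 59 @ $10.40 + 18 @ $8.15 = $6,959.30

COGS = $6,503.65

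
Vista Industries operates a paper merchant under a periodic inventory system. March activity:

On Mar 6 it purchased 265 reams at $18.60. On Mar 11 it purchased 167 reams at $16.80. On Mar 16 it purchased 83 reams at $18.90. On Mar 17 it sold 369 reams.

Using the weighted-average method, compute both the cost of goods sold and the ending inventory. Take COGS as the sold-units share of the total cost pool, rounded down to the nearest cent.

COGS = $6,665.85; ending inventory = $2,637.45

Mar 17, sell 369: 369/515 × $9,303.30 → $6,665.85
Ending inventory (cost pool remaining) = $2,637.45
Check: goods available $9,303.30 = COGS $6,665.85 + ending $2,637.45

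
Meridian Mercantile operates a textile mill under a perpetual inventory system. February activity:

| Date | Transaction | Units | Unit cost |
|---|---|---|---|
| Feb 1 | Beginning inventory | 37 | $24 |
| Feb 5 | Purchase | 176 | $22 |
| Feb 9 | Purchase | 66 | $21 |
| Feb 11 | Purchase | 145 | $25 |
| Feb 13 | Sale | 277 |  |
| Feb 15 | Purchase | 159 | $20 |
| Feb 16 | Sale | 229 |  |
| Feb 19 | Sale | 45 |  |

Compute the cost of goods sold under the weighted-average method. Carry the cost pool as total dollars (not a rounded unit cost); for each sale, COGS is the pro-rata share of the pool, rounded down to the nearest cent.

COGS = $12,264.19

After Feb 1: 37 on hand, pool $888.00 (≈ $24.0000 each)
After Feb 5: 213 on hand, pool $4,760.00 (≈ $22.3474 each)
After Feb 9: 279 on hand, pool $6,146.00 (≈ $22.0287 each)
After Feb 11: 424 on hand, pool $9,771.00 (≈ $23.0448 each)
Feb 13, sell 277: 277/424 × $9,771.00 → $6,383.41
After Feb 15: 306 on hand, pool $6,567.59 (≈ $21.4627 each)
Feb 16, sell 229: 229/306 × $6,567.59 → $4,914.96
Feb 19, sell 45: 45/77 × $1,652.63 → $965.82
Total COGS = $6,383.41 + $4,914.96 + $965.82 = $12,264.19
Ending inventory (cost pool remaining) = $686.81
Check: goods available $12,951.00 = COGS $12,264.19 + ending $686.81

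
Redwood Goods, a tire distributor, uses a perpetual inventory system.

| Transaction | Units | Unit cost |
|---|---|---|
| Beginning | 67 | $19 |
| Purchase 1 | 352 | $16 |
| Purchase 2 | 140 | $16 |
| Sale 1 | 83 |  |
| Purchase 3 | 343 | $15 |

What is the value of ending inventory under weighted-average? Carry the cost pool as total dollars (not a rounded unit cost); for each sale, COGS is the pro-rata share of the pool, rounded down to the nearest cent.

Ending inventory = $12,932.16

After Beginning: 67 on hand, pool $1,273.00 (≈ $19.0000 each)
After Purchase 1: 419 on hand, pool $6,905.00 (≈ $16.4797 each)
After Purchase 2: 559 on hand, pool $9,145.00 (≈ $16.3596 each)
Sale 1, sell 83: 83/559 × $9,145.00 → $1,357.84
After Purchase 3: 819 on hand, pool $12,932.16 (≈ $15.7902 each)
Ending inventory (cost pool remaining) = $12,932.16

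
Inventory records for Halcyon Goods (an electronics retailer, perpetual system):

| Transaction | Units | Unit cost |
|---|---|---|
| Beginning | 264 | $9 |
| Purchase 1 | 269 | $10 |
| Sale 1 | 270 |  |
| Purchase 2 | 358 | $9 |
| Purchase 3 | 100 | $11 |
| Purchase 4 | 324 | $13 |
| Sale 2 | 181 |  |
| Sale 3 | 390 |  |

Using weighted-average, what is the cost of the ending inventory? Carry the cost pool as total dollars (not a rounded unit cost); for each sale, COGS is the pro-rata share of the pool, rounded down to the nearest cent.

After Beginning: 264 on hand, pool $2,376.00 (≈ $9.0000 each)
After Purchase 1: 533 on hand, pool $5,066.00 (≈ $9.5047 each)
Sale 1, sell 270: 270/533 × $5,066.00 → $2,566.26
After Purchase 2: 621 on hand, pool $5,721.74 (≈ $9.2138 each)
After Purchase 3: 721 on hand, pool $6,821.74 (≈ $9.4615 each)
After Purchase 4: 1045 on hand, pool $11,033.74 (≈ $10.5586 each)
Sale 2, sell 181: 181/1045 × $11,033.74 → $1,911.10
Sale 3, sell 390: 390/864 × $9,122.64 → $4,117.85
Total COGS = $2,566.26 + $1,911.10 + $4,117.85 = $8,595.21
Ending inventory (cost pool remaining) = $5,004.79
Check: goods available $13,600.00 = COGS $8,595.21 + ending $5,004.79

Ending inventory = $5,004.79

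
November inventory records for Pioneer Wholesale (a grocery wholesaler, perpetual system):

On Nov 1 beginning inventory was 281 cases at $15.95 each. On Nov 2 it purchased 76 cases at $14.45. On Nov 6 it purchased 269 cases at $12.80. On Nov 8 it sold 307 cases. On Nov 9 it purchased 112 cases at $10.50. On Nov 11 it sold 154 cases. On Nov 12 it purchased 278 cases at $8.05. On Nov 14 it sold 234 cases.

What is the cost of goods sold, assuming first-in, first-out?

COGS = $9,747.85

Nov 8, 307 sold [FIFO — oldest first]: 281 @ $15.95 + 26 @ $14.45 = $4,857.65
Nov 11, 154 sold [FIFO — oldest first]: 50 @ $14.45 + 104 @ $12.80 = $2,053.70
Nov 14, 234 sold [FIFO — oldest first]: 165 @ $12.80 + 69 @ $10.50 = $2,836.50
Total COGS = $4,857.65 + $2,053.70 + $2,836.50 = $9,747.85
Ending inventory: 43 @ $10.50 + 278 @ $8.05 = $2,689.40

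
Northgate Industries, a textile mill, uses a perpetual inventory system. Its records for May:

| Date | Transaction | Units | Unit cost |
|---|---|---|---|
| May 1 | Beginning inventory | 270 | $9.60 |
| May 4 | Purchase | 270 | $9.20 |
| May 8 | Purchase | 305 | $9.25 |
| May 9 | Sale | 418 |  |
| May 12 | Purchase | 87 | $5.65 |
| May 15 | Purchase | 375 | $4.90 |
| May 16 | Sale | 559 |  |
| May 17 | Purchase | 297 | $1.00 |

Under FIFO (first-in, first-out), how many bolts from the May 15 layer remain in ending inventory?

330

May 9, 418 sold [FIFO — oldest first]: 270 @ $9.60 + 148 @ $9.20 = $3,953.60
May 16, 559 sold [FIFO — oldest first]: 122 @ $9.20 + 305 @ $9.25 + 87 @ $5.65 + 45 @ $4.90 = $4,655.70
Total COGS = $3,953.60 + $4,655.70 = $8,609.30
Ending inventory: 330 @ $4.90 + 297 @ $1.00 = $1,914.00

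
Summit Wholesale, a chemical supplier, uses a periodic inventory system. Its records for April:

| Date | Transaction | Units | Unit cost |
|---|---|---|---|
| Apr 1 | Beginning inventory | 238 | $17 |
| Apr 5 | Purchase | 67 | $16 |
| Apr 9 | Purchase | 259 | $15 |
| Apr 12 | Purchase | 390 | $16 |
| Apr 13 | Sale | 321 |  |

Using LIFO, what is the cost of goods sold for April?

Apr 13, 321 sold [LIFO — newest first]: 321 @ $16 = $5,136
Ending inventory: 238 @ $17 + 67 @ $16 + 259 @ $15 + 69 @ $16 = $10,107
Check: goods available $15,243 = COGS $5,136 + ending $10,107

COGS = $5,136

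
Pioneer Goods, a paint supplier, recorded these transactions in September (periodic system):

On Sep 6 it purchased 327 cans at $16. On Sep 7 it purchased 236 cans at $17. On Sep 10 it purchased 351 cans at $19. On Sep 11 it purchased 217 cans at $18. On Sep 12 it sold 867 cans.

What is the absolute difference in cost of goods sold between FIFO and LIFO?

FIFO COGS: 327 @ $16 + 236 @ $17 + 304 @ $19 = $15,020
LIFO COGS: 217 @ $18 + 351 @ $19 + 236 @ $17 + 63 @ $16 = $15,595
Difference = |$15,020 − $15,595| = $575

$575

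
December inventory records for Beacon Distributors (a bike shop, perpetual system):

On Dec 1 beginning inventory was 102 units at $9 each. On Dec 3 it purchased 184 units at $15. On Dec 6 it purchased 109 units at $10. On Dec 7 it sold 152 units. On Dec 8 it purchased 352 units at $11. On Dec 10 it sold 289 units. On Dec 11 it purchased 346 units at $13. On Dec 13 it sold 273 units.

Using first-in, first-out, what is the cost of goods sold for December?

Dec 7, 152 sold [FIFO — oldest first]: 102 @ $9 + 50 @ $15 = $1,668
Dec 10, 289 sold [FIFO — oldest first]: 134 @ $15 + 109 @ $10 + 46 @ $11 = $3,606
Dec 13, 273 sold [FIFO — oldest first]: 273 @ $11 = $3,003
Total COGS = $1,668 + $3,606 + $3,003 = $8,277
Ending inventory: 33 @ $11 + 346 @ $13 = $4,861
Check: goods available $13,138 = COGS $8,277 + ending $4,861

COGS = $8,277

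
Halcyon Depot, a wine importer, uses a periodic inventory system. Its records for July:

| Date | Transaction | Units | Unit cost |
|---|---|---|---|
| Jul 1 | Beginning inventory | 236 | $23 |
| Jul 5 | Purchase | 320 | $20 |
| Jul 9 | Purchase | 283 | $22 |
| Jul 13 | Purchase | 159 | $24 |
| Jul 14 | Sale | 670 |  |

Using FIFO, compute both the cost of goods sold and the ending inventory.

COGS = $14,336; ending inventory = $7,534

Jul 14, 670 sold [FIFO — oldest first]: 236 @ $23 + 320 @ $20 + 114 @ $22 = $14,336
Ending inventory: 169 @ $22 + 159 @ $24 = $7,534
Check: goods available $21,870 = COGS $14,336 + ending $7,534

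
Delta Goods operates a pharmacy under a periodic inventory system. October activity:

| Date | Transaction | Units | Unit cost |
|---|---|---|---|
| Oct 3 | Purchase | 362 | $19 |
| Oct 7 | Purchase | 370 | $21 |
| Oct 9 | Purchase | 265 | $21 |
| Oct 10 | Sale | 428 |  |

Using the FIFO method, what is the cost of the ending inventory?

Ending inventory = $11,949

Oct 10, 428 sold [FIFO — oldest first]: 362 @ $19 + 66 @ $21 = $8,264
Ending inventory: 304 @ $21 + 265 @ $21 = $11,949
Check: goods available $20,213 = COGS $8,264 + ending $11,949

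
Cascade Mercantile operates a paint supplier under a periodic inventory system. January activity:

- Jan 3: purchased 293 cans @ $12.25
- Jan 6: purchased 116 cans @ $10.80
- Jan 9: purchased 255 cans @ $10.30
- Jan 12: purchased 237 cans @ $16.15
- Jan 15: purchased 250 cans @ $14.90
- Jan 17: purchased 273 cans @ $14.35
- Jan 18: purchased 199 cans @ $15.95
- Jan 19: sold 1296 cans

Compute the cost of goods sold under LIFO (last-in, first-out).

COGS = $18,156.25

Jan 19, 1296 sold [LIFO — newest first]: 199 @ $15.95 + 273 @ $14.35 + 250 @ $14.90 + 237 @ $16.15 + 255 @ $10.30 + 82 @ $10.80 = $18,156.25
Ending inventory: 293 @ $12.25 + 34 @ $10.80 = $3,956.45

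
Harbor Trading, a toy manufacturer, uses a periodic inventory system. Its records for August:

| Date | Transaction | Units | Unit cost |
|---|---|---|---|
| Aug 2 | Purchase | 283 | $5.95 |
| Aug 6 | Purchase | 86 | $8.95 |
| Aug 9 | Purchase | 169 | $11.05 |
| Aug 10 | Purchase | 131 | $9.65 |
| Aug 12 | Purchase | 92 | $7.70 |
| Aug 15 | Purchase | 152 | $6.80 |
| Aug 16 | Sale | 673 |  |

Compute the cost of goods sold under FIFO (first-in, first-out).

COGS = $5,615.95

Aug 16, 673 sold [FIFO — oldest first]: 283 @ $5.95 + 86 @ $8.95 + 169 @ $11.05 + 131 @ $9.65 + 4 @ $7.70 = $5,615.95
Ending inventory: 88 @ $7.70 + 152 @ $6.80 = $1,711.20
Check: goods available $7,327.15 = COGS $5,615.95 + ending $1,711.20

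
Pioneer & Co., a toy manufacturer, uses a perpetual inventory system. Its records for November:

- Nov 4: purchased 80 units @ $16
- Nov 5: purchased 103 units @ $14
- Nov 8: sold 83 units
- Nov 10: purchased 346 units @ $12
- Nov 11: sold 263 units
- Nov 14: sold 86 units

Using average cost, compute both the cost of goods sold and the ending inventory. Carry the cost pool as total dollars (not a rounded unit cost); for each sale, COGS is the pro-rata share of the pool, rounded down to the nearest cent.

After Nov 4: 80 on hand, pool $1,280.00 (≈ $16.0000 each)
After Nov 5: 183 on hand, pool $2,722.00 (≈ $14.8743 each)
Nov 8, sell 83: 83/183 × $2,722.00 → $1,234.56
After Nov 10: 446 on hand, pool $5,639.44 (≈ $12.6445 each)
Nov 11, sell 263: 263/446 × $5,639.44 → $3,325.49
Nov 14, sell 86: 86/183 × $2,313.95 → $1,087.43
Total COGS = $1,234.56 + $3,325.49 + $1,087.43 = $5,647.48
Ending inventory (cost pool remaining) = $1,226.52

COGS = $5,647.48; ending inventory = $1,226.52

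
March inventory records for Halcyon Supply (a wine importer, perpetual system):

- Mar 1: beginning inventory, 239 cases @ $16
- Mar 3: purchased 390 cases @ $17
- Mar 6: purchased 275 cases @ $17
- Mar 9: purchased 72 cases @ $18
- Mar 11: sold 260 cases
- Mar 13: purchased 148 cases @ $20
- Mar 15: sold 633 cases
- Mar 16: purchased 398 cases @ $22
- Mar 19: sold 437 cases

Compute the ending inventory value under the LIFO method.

Mar 11, 260 sold [LIFO — newest first]: 72 @ $18 + 188 @ $17 = $4,492
Mar 15, 633 sold [LIFO — newest first]: 148 @ $20 + 87 @ $17 + 390 @ $17 + 8 @ $16 = $11,197
Mar 19, 437 sold [LIFO — newest first]: 398 @ $22 + 39 @ $16 = $9,380
Total COGS = $4,492 + $11,197 + $9,380 = $25,069
Ending inventory: 192 @ $16 = $3,072

Ending inventory = $3,072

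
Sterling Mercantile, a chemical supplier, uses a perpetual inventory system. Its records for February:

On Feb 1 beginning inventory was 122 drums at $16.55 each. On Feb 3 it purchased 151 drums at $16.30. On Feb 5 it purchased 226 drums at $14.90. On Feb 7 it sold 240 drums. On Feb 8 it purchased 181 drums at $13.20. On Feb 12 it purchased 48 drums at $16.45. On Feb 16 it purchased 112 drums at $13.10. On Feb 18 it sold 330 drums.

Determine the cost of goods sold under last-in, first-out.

Feb 7, 240 sold [LIFO — newest first]: 226 @ $14.90 + 14 @ $16.30 = $3,595.60
Feb 18, 330 sold [LIFO — newest first]: 112 @ $13.10 + 48 @ $16.45 + 170 @ $13.20 = $4,500.80
Total COGS = $3,595.60 + $4,500.80 = $8,096.40
Ending inventory: 122 @ $16.55 + 137 @ $16.30 + 11 @ $13.20 = $4,397.40

COGS = $8,096.40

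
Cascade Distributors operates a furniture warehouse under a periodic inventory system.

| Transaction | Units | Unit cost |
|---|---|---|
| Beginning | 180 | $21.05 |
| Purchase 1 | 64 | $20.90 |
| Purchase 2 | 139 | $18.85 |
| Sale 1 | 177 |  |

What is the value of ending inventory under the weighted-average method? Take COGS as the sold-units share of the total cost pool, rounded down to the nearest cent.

Ending inventory = $4,166.66

Sale 1, sell 177: 177/383 × $7,746.75 → $3,580.09
Ending inventory (cost pool remaining) = $4,166.66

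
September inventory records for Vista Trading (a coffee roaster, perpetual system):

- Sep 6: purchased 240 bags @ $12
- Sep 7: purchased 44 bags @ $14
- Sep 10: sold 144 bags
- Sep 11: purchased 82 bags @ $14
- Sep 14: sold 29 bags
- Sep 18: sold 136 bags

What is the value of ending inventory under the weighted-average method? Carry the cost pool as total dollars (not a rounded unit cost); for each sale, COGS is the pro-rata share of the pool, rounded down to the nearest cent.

Ending inventory = $737.25

After Sep 6: 240 on hand, pool $2,880.00 (≈ $12.0000 each)
After Sep 7: 284 on hand, pool $3,496.00 (≈ $12.3099 each)
Sep 10, sell 144: 144/284 × $3,496.00 → $1,772.61
After Sep 11: 222 on hand, pool $2,871.39 (≈ $12.9342 each)
Sep 14, sell 29: 29/222 × $2,871.39 → $375.09
Sep 18, sell 136: 136/193 × $2,496.30 → $1,759.05
Total COGS = $1,772.61 + $375.09 + $1,759.05 = $3,906.75
Ending inventory (cost pool remaining) = $737.25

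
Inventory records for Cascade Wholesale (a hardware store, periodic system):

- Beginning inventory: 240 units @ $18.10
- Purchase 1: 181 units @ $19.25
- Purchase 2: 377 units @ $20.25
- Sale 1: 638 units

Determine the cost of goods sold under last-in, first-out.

COGS = $12,566.50

Sale 1 (638) [LIFO — newest first]: 377 @ $20.25 + 181 @ $19.25 + 80 @ $18.10 = $12,566.50
Ending inventory: 160 @ $18.10 = $2,896.00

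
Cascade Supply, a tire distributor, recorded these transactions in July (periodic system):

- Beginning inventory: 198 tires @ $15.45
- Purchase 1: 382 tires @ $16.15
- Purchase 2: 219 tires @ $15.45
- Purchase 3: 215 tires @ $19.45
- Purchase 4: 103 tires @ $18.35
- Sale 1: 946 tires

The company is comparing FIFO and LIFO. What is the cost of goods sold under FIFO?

FIFO COGS: 198 @ $15.45 + 382 @ $16.15 + 219 @ $15.45 + 147 @ $19.45 = $15,471.10
LIFO COGS: 103 @ $18.35 + 215 @ $19.45 + 219 @ $15.45 + 382 @ $16.15 + 27 @ $15.45 = $16,041.80

COGS = $15,471.10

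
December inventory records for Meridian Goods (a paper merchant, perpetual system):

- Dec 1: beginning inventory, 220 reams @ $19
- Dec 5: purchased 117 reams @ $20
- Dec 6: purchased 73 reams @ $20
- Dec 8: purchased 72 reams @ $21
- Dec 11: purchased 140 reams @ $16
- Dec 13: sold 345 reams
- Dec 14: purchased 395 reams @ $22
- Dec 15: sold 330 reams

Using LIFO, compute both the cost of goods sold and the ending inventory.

Dec 13, 345 sold [LIFO — newest first]: 140 @ $16 + 72 @ $21 + 73 @ $20 + 60 @ $20 = $6,412
Dec 15, 330 sold [LIFO — newest first]: 330 @ $22 = $7,260
Total COGS = $6,412 + $7,260 = $13,672
Ending inventory: 220 @ $19 + 57 @ $20 + 65 @ $22 = $6,750
Check: goods available $20,422 = COGS $13,672 + ending $6,750

COGS = $13,672; ending inventory = $6,750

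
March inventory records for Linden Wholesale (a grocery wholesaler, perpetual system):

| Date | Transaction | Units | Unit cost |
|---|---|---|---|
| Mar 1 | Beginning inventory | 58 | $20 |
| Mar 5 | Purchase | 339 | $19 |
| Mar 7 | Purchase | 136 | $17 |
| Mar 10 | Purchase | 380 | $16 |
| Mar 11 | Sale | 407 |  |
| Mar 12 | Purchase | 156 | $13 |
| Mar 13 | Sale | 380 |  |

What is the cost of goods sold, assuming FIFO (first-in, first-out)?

COGS = $13,977

Mar 11, 407 sold [FIFO — oldest first]: 58 @ $20 + 339 @ $19 + 10 @ $17 = $7,771
Mar 13, 380 sold [FIFO — oldest first]: 126 @ $17 + 254 @ $16 = $6,206
Total COGS = $7,771 + $6,206 = $13,977
Ending inventory: 126 @ $16 + 156 @ $13 = $4,044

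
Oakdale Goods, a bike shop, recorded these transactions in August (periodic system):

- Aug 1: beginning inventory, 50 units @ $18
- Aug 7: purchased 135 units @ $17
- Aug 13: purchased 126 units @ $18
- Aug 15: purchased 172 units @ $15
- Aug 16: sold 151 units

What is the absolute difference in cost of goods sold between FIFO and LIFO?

FIFO COGS: 50 @ $18 + 101 @ $17 = $2,617
LIFO COGS: 151 @ $15 = $2,265
Difference = |$2,617 − $2,265| = $352

$352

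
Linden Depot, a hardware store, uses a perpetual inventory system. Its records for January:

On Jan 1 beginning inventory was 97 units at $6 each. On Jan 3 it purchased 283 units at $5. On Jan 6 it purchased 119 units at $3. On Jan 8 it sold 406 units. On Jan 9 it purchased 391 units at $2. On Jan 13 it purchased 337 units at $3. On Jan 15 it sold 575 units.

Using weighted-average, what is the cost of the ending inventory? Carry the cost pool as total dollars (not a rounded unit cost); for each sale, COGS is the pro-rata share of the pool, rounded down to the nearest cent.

Ending inventory = $668.71

After Jan 1: 97 on hand, pool $582.00 (≈ $6.0000 each)
After Jan 3: 380 on hand, pool $1,997.00 (≈ $5.2553 each)
After Jan 6: 499 on hand, pool $2,354.00 (≈ $4.7174 each)
Jan 8, sell 406: 406/499 × $2,354.00 → $1,915.27
After Jan 9: 484 on hand, pool $1,220.73 (≈ $2.5222 each)
After Jan 13: 821 on hand, pool $2,231.73 (≈ $2.7183 each)
Jan 15, sell 575: 575/821 × $2,231.73 → $1,563.02
Total COGS = $1,915.27 + $1,563.02 = $3,478.29
Ending inventory (cost pool remaining) = $668.71
Check: goods available $4,147.00 = COGS $3,478.29 + ending $668.71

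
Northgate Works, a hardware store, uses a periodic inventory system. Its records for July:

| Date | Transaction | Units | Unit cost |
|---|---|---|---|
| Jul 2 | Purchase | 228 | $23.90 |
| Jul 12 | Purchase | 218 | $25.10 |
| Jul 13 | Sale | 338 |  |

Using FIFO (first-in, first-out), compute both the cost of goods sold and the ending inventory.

Jul 13, 338 sold [FIFO — oldest first]: 228 @ $23.90 + 110 @ $25.10 = $8,210.20
Ending inventory: 108 @ $25.10 = $2,710.80

COGS = $8,210.20; ending inventory = $2,710.80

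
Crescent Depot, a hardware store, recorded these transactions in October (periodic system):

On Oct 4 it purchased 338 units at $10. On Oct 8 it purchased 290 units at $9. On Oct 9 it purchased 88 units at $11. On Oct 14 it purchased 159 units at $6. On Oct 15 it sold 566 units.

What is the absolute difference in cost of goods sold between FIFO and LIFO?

FIFO COGS: 338 @ $10 + 228 @ $9 = $5,432
LIFO COGS: 159 @ $6 + 88 @ $11 + 290 @ $9 + 29 @ $10 = $4,822
Difference = |$5,432 − $4,822| = $610

$610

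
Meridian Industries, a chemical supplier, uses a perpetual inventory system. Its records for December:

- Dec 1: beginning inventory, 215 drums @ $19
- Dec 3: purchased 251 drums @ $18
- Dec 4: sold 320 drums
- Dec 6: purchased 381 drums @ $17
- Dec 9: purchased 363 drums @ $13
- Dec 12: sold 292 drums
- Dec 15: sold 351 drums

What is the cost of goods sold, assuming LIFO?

Dec 4, 320 sold [LIFO — newest first]: 251 @ $18 + 69 @ $19 = $5,829
Dec 12, 292 sold [LIFO — newest first]: 292 @ $13 = $3,796
Dec 15, 351 sold [LIFO — newest first]: 71 @ $13 + 280 @ $17 = $5,683
Total COGS = $5,829 + $3,796 + $5,683 = $15,308
Ending inventory: 146 @ $19 + 101 @ $17 = $4,491

COGS = $15,308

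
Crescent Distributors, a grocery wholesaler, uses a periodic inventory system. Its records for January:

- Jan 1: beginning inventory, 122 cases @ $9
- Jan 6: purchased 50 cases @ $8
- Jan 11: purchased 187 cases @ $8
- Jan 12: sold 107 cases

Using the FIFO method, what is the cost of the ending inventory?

Ending inventory = $2,031

Jan 12, 107 sold [FIFO — oldest first]: 107 @ $9 = $963
Ending inventory: 15 @ $9 + 50 @ $8 + 187 @ $8 = $2,031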